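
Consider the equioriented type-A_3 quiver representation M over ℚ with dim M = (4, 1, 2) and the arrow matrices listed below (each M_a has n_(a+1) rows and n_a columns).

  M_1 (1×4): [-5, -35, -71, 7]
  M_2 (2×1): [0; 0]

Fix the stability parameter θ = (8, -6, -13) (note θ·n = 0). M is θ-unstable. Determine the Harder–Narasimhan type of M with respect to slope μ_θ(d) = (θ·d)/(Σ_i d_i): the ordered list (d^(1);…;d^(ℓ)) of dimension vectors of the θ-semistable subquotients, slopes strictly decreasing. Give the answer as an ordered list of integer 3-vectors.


Interval decomposition of M: I[1,1]^3, I[1,2], I[3,3]^2.
HN type (ℓ=3): μ^(1)=8; μ^(2)=1; μ^(3)=-13

((3, 0, 0); (1, 1, 0); (0, 0, 2))


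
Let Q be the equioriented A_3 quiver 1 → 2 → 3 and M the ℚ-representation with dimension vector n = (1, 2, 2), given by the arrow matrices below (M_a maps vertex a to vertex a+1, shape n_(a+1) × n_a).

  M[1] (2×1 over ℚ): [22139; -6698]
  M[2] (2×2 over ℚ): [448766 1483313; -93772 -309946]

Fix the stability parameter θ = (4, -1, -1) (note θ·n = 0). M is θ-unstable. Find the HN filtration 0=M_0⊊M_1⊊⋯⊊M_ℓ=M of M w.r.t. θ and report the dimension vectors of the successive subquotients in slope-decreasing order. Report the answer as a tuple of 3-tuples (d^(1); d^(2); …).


Barcode: M ≅ I[1,2], I[2,3], I[3,3]. HN layers by μ_θ (2 steps, strictly decreasing):
  μ^(1)=3/2; μ^(2)=-1

((1, 1, 0); (0, 1, 2))


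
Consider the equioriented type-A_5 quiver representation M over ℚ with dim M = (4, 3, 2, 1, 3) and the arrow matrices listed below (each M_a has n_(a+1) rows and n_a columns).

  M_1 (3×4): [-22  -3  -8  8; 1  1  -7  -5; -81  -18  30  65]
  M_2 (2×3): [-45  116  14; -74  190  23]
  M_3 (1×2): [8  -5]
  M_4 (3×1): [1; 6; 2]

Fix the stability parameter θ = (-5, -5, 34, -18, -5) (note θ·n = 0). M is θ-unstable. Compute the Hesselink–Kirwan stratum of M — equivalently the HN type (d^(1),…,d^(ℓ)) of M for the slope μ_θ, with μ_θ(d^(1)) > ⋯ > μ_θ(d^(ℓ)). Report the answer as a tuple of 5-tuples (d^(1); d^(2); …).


Barcode: M ≅ I[1,1], I[1,2], I[1,3], I[1,5], I[5,5]^2. HN layers by μ_θ (3 steps, strictly decreasing):
  μ^(1)=34; μ^(2)=11/3; μ^(3)=-5

((0, 0, 1, 0, 0); (0, 0, 1, 1, 1); (4, 3, 0, 0, 2))


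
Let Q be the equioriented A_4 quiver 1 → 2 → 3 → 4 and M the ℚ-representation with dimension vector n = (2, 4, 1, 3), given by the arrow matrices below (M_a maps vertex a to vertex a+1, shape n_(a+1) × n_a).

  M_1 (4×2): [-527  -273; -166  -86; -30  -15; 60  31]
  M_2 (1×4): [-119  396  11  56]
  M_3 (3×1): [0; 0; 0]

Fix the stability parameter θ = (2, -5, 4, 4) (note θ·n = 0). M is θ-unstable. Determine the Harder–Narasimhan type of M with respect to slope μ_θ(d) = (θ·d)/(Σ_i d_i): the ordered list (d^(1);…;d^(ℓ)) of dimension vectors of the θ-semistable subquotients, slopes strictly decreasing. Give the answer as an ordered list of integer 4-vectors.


Barcode: M ≅ I[1,2], I[1,3], I[2,2]^2, I[4,4]^3. HN layers by μ_θ (3 steps, strictly decreasing):
  μ^(1)=4; μ^(2)=-3/2; μ^(3)=-5

((0, 0, 1, 3); (2, 2, 0, 0); (0, 2, 0, 0))


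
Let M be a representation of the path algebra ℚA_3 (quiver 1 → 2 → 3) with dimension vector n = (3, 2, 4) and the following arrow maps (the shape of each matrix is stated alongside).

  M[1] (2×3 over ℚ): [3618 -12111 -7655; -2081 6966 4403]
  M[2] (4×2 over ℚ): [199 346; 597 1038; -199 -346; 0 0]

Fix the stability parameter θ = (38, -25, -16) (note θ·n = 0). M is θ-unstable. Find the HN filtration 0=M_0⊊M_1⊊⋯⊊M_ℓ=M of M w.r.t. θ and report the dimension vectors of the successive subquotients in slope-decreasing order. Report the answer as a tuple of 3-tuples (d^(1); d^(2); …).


Barcode: M ≅ I[1,1], I[1,2], I[1,3], I[3,3]^3. HN layers by μ_θ (4 steps, strictly decreasing):
  μ^(1)=38; μ^(2)=13/2; μ^(3)=-1; μ^(4)=-16

((1, 0, 0); (1, 1, 0); (1, 1, 1); (0, 0, 3))


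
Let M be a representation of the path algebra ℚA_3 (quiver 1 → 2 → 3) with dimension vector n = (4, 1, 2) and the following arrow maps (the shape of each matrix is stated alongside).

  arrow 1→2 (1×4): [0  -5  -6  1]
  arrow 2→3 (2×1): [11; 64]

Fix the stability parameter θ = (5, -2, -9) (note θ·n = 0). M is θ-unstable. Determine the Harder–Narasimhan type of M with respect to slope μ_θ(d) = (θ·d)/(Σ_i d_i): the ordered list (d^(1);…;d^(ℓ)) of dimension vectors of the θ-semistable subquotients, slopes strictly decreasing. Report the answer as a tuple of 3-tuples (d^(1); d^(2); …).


Via rank(M_{q-1}∘⋯∘M_p): M ≅ I[1,1]^3, I[1,3], I[3,3].
μ_θ-semistable layers: μ^(1)=5; μ^(2)=-2; μ^(3)=-9

((3, 0, 0); (1, 1, 1); (0, 0, 1))


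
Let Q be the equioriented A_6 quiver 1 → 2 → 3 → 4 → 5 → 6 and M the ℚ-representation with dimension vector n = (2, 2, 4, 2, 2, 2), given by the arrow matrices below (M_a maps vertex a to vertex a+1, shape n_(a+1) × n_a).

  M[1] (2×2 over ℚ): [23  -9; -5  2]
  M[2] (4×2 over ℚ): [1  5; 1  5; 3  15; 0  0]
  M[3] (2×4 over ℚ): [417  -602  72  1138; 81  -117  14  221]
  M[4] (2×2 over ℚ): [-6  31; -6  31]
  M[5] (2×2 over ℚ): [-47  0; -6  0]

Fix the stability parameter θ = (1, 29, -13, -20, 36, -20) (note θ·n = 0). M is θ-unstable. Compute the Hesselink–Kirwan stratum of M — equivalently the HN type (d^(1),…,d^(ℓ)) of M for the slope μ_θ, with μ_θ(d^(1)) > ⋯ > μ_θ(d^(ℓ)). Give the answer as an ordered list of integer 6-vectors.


Via rank(M_{q-1}∘⋯∘M_p): M ≅ I[1,2], I[1,4], I[3,3]^2, I[3,6], I[5,5], I[6,6].
μ_θ-semistable layers: μ^(1)=36; μ^(2)=29; μ^(3)=8; μ^(4)=1; μ^(5)=-3/4; μ^(6)=-13; μ^(7)=-33/2; μ^(8)=-20

((0, 0, 0, 0, 1, 0); (0, 1, 0, 0, 0, 0); (0, 0, 0, 0, 1, 1); (1, 0, 0, 0, 0, 0); (1, 1, 1, 1, 0, 0); (0, 0, 2, 0, 0, 0); (0, 0, 1, 1, 0, 0); (0, 0, 0, 0, 0, 1))


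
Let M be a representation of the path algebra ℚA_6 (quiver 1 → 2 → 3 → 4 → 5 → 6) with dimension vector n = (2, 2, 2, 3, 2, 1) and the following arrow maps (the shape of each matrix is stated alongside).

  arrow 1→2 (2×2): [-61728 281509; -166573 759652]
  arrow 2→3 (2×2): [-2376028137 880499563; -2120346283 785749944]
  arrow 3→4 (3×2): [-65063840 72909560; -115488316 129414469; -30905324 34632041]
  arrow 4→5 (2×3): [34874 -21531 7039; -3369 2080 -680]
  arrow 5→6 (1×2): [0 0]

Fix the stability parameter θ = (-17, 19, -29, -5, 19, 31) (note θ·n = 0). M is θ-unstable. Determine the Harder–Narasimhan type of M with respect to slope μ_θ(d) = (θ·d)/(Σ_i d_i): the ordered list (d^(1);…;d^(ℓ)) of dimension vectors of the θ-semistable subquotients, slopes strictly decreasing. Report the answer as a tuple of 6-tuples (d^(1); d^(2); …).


Barcode: M ≅ I[1,3], I[1,4], I[4,5]^2, I[6,6]. HN layers by μ_θ (4 steps, strictly decreasing):
  μ^(1)=31; μ^(2)=19; μ^(3)=-5; μ^(4)=-17

((0, 0, 0, 0, 0, 1); (0, 0, 0, 0, 2, 0); (0, 2, 2, 3, 0, 0); (2, 0, 0, 0, 0, 0))


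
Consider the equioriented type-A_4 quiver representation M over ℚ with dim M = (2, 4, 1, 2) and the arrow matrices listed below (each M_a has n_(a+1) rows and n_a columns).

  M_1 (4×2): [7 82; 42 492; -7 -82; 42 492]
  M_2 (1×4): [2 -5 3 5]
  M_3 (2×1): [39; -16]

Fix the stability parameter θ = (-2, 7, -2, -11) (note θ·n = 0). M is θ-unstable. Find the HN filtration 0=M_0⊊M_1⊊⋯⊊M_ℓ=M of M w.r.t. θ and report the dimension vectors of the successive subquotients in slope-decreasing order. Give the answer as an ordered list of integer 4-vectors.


Via rank(M_{q-1}∘⋯∘M_p): M ≅ I[1,1], I[1,4], I[2,2]^3, I[4,4].
μ_θ-semistable layers: μ^(1)=7; μ^(2)=-2; μ^(3)=-11

((0, 3, 0, 0); (2, 1, 1, 1); (0, 0, 0, 1))


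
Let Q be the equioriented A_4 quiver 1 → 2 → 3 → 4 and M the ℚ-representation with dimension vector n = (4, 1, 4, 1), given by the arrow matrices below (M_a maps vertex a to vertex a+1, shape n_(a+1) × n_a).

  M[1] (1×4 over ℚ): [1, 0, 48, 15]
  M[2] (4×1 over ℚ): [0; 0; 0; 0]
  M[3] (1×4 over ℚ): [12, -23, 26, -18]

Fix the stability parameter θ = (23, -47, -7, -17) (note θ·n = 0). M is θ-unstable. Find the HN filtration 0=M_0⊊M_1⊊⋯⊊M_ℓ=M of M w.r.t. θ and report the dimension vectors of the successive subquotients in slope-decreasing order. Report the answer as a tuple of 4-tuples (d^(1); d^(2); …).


Via rank(M_{q-1}∘⋯∘M_p): M ≅ I[1,1]^3, I[1,2], I[3,3]^3, I[3,4].
μ_θ-semistable layers: μ^(1)=23; μ^(2)=-7; μ^(3)=-12

((3, 0, 0, 0); (0, 0, 3, 0); (1, 1, 1, 1))


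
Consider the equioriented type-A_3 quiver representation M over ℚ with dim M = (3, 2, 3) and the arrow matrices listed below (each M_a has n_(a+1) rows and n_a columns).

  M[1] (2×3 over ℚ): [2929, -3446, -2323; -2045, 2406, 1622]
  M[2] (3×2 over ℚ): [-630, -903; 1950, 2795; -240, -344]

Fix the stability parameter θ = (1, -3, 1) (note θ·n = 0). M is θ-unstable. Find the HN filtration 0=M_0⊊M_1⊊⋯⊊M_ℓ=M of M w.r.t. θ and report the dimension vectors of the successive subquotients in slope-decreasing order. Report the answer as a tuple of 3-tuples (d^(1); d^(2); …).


Via rank(M_{q-1}∘⋯∘M_p): M ≅ I[1,1], I[1,2], I[1,3], I[3,3]^2.
μ_θ-semistable layers: μ^(1)=1; μ^(2)=-1

((1, 0, 3); (2, 2, 0))


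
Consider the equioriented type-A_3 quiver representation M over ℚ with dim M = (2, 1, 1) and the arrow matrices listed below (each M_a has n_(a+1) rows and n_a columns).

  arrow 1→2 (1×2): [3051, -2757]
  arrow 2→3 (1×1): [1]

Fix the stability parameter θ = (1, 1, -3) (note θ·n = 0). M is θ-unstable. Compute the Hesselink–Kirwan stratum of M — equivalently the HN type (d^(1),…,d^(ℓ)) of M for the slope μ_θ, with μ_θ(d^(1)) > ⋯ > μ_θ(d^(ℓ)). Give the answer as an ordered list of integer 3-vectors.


Interval decomposition of M: I[1,1], I[1,3].
HN type (ℓ=2): μ^(1)=1; μ^(2)=-1/3

((1, 0, 0); (1, 1, 1))


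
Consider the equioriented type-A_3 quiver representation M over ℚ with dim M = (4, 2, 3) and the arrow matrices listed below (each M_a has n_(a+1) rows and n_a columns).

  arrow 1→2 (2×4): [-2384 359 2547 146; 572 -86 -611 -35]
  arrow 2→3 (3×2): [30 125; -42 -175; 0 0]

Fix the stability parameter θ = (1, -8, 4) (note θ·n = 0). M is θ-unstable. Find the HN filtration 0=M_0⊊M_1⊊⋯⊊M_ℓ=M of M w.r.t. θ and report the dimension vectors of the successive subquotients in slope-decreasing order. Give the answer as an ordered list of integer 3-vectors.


Barcode: M ≅ I[1,1]^2, I[1,2], I[1,3], I[3,3]^2. HN layers by μ_θ (3 steps, strictly decreasing):
  μ^(1)=4; μ^(2)=1; μ^(3)=-7/2

((0, 0, 3); (2, 0, 0); (2, 2, 0))


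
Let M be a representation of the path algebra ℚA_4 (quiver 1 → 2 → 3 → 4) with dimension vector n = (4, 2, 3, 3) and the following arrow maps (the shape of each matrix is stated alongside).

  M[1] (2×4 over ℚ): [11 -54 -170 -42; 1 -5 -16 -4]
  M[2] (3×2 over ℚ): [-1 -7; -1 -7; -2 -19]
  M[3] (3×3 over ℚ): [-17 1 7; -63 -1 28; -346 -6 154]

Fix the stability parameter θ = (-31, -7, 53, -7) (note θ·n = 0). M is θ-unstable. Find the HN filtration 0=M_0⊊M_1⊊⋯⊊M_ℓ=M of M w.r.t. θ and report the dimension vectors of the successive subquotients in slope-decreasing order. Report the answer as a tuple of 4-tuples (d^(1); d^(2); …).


Barcode: M ≅ I[1,1]^2, I[1,3], I[1,4], I[3,4], I[4,4]. HN layers by μ_θ (4 steps, strictly decreasing):
  μ^(1)=53; μ^(2)=23; μ^(3)=-7; μ^(4)=-31

((0, 0, 1, 0); (0, 0, 2, 2); (0, 2, 0, 1); (4, 0, 0, 0))


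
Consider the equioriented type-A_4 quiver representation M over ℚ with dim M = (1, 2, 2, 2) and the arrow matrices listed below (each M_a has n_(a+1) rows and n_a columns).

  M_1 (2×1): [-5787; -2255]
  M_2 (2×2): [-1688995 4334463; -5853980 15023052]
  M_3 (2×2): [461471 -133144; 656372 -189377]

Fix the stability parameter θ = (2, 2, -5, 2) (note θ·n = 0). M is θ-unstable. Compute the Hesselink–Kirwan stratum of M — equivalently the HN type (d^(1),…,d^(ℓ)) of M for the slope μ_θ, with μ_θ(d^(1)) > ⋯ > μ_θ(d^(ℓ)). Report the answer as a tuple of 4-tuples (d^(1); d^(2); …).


Barcode: M ≅ I[1,2], I[2,4], I[3,4]. HN layers by μ_θ (3 steps, strictly decreasing):
  μ^(1)=2; μ^(2)=-3/2; μ^(3)=-5

((1, 1, 0, 2); (0, 1, 1, 0); (0, 0, 1, 0))


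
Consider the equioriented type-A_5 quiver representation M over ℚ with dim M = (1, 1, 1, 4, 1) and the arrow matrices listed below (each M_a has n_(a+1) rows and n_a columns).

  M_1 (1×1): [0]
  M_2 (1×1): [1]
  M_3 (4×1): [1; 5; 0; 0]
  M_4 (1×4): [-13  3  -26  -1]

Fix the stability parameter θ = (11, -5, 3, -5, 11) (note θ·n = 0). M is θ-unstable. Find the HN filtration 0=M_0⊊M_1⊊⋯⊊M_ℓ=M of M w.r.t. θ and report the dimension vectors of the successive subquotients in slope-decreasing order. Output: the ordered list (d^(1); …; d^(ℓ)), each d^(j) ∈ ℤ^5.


Barcode: M ≅ I[1,1], I[2,5], I[4,4]^3. HN layers by μ_θ (3 steps, strictly decreasing):
  μ^(1)=11; μ^(2)=-1; μ^(3)=-5

((1, 0, 0, 0, 1); (0, 0, 1, 1, 0); (0, 1, 0, 3, 0))


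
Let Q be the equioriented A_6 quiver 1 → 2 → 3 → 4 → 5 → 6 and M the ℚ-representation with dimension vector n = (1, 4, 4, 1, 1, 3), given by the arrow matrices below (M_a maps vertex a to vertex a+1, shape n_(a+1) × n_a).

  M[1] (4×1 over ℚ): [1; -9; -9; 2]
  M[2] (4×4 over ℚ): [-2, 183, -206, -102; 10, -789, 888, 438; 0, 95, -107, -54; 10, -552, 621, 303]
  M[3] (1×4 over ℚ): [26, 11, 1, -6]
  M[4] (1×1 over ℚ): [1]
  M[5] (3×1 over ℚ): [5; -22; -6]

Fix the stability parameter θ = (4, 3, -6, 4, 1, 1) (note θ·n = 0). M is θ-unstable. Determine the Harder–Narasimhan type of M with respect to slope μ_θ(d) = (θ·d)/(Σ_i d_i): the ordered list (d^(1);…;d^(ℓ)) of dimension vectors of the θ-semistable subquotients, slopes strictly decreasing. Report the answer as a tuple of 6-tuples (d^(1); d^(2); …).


Via rank(M_{q-1}∘⋯∘M_p): M ≅ I[1,6], I[2,2], I[2,3]^2, I[3,3], I[6,6]^2.
μ_θ-semistable layers: μ^(1)=3; μ^(2)=2; μ^(3)=1; μ^(4)=1/3; μ^(5)=-3/2; μ^(6)=-6

((0, 1, 0, 0, 0, 0); (0, 0, 0, 1, 1, 1); (0, 0, 0, 0, 0, 2); (1, 1, 1, 0, 0, 0); (0, 2, 2, 0, 0, 0); (0, 0, 1, 0, 0, 0))


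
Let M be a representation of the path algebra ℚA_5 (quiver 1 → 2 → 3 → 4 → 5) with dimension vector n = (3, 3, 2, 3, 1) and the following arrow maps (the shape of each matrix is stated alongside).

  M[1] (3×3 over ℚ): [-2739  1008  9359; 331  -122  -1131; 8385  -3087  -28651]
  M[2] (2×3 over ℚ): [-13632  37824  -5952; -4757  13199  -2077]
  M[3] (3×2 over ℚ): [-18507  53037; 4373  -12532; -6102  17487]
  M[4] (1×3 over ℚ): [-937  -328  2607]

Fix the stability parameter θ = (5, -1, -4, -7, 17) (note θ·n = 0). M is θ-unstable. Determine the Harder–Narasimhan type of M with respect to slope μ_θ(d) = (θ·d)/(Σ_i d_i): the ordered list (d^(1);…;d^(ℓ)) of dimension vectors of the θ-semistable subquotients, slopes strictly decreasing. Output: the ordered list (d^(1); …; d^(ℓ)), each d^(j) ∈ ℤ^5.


Barcode: M ≅ I[1,1], I[1,2], I[1,5], I[2,2], I[3,4], I[4,4]. HN layers by μ_θ (7 steps, strictly decreasing):
  μ^(1)=17; μ^(2)=5; μ^(3)=2; μ^(4)=-1; μ^(5)=-7/4; μ^(6)=-11/2; μ^(7)=-7

((0, 0, 0, 0, 1); (1, 0, 0, 0, 0); (1, 1, 0, 0, 0); (0, 1, 0, 0, 0); (1, 1, 1, 1, 0); (0, 0, 1, 1, 0); (0, 0, 0, 1, 0))


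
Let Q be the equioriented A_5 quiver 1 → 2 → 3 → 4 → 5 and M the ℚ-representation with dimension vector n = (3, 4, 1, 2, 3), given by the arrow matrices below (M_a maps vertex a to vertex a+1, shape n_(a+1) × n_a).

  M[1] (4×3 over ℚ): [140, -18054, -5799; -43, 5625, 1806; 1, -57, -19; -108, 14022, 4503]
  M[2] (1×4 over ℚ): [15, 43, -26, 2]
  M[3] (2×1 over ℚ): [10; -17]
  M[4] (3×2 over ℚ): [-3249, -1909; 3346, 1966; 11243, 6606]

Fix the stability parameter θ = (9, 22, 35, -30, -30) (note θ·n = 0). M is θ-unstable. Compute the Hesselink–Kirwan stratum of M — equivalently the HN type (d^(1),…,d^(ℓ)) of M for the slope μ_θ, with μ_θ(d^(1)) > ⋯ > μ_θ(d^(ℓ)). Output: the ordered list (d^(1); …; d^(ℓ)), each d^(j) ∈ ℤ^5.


Via rank(M_{q-1}∘⋯∘M_p): M ≅ I[1,1], I[1,2], I[1,5], I[2,2]^2, I[4,5], I[5,5].
μ_θ-semistable layers: μ^(1)=22; μ^(2)=9; μ^(3)=6/5; μ^(4)=-30

((0, 3, 0, 0, 0); (2, 0, 0, 0, 0); (1, 1, 1, 1, 1); (0, 0, 0, 1, 2))


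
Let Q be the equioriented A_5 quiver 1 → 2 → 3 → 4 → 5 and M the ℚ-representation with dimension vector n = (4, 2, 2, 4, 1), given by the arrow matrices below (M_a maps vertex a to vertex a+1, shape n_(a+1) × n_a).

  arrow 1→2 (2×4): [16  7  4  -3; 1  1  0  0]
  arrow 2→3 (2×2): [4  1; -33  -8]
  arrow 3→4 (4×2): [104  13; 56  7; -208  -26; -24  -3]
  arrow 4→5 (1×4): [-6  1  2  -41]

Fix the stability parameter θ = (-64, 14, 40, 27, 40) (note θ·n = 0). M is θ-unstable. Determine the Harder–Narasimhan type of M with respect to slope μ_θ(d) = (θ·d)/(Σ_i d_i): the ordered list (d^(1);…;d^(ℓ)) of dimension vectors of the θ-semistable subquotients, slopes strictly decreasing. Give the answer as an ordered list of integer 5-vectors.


Via rank(M_{q-1}∘⋯∘M_p): M ≅ I[1,1]^2, I[1,3], I[1,4], I[4,4]^2, I[4,5].
μ_θ-semistable layers: μ^(1)=40; μ^(2)=67/2; μ^(3)=27; μ^(4)=14; μ^(5)=-64

((0, 0, 1, 0, 1); (0, 0, 1, 1, 0); (0, 0, 0, 3, 0); (0, 2, 0, 0, 0); (4, 0, 0, 0, 0))


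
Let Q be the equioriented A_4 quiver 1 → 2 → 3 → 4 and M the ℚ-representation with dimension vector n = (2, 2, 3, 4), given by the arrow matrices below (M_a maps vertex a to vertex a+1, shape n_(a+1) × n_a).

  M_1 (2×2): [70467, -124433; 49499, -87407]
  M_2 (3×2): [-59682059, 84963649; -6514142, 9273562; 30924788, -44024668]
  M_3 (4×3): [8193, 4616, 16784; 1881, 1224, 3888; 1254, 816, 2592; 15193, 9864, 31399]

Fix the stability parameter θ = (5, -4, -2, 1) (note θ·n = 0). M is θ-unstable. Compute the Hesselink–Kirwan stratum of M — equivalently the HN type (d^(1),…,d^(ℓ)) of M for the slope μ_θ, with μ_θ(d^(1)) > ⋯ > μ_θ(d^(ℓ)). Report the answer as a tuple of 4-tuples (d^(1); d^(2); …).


Via rank(M_{q-1}∘⋯∘M_p): M ≅ I[1,2], I[1,4], I[3,3], I[3,4], I[4,4]^2.
μ_θ-semistable layers: μ^(1)=1; μ^(2)=1/2; μ^(3)=-1/3; μ^(4)=-2

((0, 0, 0, 4); (1, 1, 0, 0); (1, 1, 1, 0); (0, 0, 2, 0))


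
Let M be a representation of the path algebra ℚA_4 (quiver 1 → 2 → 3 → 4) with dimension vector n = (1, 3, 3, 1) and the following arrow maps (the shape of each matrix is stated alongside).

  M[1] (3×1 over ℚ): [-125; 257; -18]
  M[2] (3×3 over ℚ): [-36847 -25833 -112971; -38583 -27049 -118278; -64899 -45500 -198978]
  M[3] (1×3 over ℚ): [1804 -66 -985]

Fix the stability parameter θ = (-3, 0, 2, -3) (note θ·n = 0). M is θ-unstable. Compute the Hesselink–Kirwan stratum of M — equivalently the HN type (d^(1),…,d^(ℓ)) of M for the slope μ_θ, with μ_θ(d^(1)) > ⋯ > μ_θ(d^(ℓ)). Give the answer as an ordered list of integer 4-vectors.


Barcode: M ≅ I[1,4], I[2,3]^2. HN layers by μ_θ (4 steps, strictly decreasing):
  μ^(1)=2; μ^(2)=0; μ^(3)=-1/3; μ^(4)=-3

((0, 0, 2, 0); (0, 2, 0, 0); (0, 1, 1, 1); (1, 0, 0, 0))


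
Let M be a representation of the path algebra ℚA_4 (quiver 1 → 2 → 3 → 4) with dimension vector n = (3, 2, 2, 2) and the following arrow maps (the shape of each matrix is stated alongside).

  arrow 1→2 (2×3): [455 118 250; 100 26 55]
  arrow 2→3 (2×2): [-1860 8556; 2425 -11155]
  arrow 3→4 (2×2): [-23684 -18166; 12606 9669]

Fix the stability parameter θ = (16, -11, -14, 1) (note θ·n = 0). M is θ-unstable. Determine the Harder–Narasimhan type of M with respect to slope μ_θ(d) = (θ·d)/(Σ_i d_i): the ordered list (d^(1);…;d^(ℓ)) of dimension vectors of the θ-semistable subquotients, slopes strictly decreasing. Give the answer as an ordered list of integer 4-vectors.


Interval decomposition of M: I[1,1], I[1,2], I[1,4], I[3,3], I[4,4].
HN type (ℓ=5): μ^(1)=16; μ^(2)=5/2; μ^(3)=1; μ^(4)=-3; μ^(5)=-14

((1, 0, 0, 0); (1, 1, 0, 0); (0, 0, 0, 2); (1, 1, 1, 0); (0, 0, 1, 0))


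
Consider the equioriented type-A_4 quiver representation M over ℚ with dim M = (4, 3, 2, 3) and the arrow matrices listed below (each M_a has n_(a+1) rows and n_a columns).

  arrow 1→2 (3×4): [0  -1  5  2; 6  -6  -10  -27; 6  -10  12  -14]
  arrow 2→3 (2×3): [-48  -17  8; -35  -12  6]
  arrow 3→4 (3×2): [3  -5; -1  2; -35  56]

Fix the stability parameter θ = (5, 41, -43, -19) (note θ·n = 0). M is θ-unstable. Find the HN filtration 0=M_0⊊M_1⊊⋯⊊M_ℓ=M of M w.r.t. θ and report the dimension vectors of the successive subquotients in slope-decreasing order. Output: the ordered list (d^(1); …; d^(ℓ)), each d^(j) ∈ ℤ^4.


Via rank(M_{q-1}∘⋯∘M_p): M ≅ I[1,1], I[1,2], I[1,4]^2, I[4,4].
μ_θ-semistable layers: μ^(1)=41; μ^(2)=5; μ^(3)=-4; μ^(4)=-19

((0, 1, 0, 0); (2, 0, 0, 0); (2, 2, 2, 2); (0, 0, 0, 1))


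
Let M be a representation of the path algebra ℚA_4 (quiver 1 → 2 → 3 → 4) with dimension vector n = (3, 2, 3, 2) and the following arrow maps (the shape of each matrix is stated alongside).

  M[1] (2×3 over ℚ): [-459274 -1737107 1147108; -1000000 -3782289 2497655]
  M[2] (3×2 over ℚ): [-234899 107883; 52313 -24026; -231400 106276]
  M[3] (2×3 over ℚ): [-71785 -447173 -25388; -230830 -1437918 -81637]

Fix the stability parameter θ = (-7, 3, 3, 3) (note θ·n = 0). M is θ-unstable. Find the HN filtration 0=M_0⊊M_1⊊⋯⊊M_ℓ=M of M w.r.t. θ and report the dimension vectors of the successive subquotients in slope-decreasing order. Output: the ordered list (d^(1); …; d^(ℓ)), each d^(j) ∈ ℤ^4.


Via rank(M_{q-1}∘⋯∘M_p): M ≅ I[1,1], I[1,4]^2, I[3,3].
μ_θ-semistable layers: μ^(1)=3; μ^(2)=-7

((0, 2, 3, 2); (3, 0, 0, 0))


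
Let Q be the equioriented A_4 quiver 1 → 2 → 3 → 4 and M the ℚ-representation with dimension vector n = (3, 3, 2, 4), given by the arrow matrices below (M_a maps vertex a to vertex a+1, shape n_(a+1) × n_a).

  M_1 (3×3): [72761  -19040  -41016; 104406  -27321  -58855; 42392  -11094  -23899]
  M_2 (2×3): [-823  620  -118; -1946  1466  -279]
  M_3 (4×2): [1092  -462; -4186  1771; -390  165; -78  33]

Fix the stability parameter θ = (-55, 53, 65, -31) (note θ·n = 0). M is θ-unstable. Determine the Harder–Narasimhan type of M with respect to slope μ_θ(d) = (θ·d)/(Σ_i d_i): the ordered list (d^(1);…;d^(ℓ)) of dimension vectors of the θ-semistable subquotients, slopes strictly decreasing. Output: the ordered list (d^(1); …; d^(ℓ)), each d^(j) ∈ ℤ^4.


Interval decomposition of M: I[1,2], I[1,3], I[1,4], I[4,4]^3.
HN type (ℓ=5): μ^(1)=65; μ^(2)=53; μ^(3)=29; μ^(4)=-31; μ^(5)=-55

((0, 0, 1, 0); (0, 2, 0, 0); (0, 1, 1, 1); (0, 0, 0, 3); (3, 0, 0, 0))


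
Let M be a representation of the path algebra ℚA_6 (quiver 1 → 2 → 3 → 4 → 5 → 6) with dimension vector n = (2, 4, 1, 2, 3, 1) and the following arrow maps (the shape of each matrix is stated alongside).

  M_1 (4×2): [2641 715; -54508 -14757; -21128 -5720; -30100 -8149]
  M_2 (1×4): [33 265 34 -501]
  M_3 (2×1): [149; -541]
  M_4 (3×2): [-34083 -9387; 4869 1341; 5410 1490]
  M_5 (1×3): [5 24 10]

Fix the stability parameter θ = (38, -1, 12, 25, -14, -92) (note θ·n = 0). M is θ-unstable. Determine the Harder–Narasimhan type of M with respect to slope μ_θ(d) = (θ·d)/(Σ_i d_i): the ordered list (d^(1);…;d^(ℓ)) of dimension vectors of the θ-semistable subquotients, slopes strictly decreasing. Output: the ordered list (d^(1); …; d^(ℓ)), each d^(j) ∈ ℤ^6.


Barcode: M ≅ I[1,2], I[1,4], I[2,2]^2, I[4,6], I[5,5]^2. HN layers by μ_θ (6 steps, strictly decreasing):
  μ^(1)=25; μ^(2)=37/2; μ^(3)=49/3; μ^(4)=-1; μ^(5)=-14; μ^(6)=-27

((0, 0, 0, 1, 0, 0); (1, 1, 0, 0, 0, 0); (1, 1, 1, 0, 0, 0); (0, 2, 0, 0, 0, 0); (0, 0, 0, 0, 2, 0); (0, 0, 0, 1, 1, 1))


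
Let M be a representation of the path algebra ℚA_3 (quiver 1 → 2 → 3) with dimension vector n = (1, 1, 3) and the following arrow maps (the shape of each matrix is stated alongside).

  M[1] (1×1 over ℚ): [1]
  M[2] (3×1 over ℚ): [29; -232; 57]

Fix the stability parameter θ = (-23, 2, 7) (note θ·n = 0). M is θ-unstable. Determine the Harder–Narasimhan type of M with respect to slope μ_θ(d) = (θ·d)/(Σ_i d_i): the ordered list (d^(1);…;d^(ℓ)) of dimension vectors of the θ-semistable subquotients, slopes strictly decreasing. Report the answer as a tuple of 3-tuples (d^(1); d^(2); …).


Via rank(M_{q-1}∘⋯∘M_p): M ≅ I[1,3], I[3,3]^2.
μ_θ-semistable layers: μ^(1)=7; μ^(2)=2; μ^(3)=-23

((0, 0, 3); (0, 1, 0); (1, 0, 0))


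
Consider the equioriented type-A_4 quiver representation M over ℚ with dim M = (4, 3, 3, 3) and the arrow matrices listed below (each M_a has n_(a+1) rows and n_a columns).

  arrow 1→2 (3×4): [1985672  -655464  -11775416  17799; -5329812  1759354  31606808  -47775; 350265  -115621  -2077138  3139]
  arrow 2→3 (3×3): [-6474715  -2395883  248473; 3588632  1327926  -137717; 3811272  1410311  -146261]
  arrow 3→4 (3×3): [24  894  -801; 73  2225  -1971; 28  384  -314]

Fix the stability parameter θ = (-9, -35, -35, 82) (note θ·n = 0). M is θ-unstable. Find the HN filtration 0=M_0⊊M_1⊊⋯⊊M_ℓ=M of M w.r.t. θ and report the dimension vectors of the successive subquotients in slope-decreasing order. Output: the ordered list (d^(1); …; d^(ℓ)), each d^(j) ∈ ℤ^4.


Barcode: M ≅ I[1,1], I[1,3], I[1,4]^2, I[4,4]. HN layers by μ_θ (3 steps, strictly decreasing):
  μ^(1)=82; μ^(2)=-9; μ^(3)=-79/3

((0, 0, 0, 3); (1, 0, 0, 0); (3, 3, 3, 0))


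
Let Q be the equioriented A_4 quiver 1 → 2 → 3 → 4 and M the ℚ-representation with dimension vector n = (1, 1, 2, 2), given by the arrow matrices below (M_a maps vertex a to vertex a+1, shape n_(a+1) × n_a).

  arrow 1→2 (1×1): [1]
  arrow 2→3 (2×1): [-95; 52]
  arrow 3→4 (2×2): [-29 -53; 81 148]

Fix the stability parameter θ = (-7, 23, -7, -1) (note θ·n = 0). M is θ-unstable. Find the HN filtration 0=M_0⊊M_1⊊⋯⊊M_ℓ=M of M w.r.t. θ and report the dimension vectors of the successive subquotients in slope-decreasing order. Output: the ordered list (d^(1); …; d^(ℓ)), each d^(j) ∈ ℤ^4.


Interval decomposition of M: I[1,4], I[3,4].
HN type (ℓ=3): μ^(1)=5; μ^(2)=-1; μ^(3)=-7

((0, 1, 1, 1); (0, 0, 0, 1); (1, 0, 1, 0))


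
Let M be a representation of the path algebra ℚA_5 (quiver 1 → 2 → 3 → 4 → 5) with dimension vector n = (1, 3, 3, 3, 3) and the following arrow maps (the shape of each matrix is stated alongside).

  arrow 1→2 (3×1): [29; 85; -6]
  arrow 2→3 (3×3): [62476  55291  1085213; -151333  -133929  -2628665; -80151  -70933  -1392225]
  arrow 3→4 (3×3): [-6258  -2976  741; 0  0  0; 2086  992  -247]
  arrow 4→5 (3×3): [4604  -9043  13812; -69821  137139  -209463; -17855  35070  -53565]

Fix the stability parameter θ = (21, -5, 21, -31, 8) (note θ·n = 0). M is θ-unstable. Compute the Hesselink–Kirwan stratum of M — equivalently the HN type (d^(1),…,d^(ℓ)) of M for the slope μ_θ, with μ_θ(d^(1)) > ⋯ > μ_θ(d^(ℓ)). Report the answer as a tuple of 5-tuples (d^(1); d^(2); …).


Via rank(M_{q-1}∘⋯∘M_p): M ≅ I[1,3], I[2,2], I[2,4], I[3,3], I[4,5]^2, I[5,5].
μ_θ-semistable layers: μ^(1)=21; μ^(2)=8; μ^(3)=-5; μ^(4)=-31

((0, 0, 2, 0, 0); (1, 1, 0, 0, 3); (0, 2, 1, 1, 0); (0, 0, 0, 2, 0))


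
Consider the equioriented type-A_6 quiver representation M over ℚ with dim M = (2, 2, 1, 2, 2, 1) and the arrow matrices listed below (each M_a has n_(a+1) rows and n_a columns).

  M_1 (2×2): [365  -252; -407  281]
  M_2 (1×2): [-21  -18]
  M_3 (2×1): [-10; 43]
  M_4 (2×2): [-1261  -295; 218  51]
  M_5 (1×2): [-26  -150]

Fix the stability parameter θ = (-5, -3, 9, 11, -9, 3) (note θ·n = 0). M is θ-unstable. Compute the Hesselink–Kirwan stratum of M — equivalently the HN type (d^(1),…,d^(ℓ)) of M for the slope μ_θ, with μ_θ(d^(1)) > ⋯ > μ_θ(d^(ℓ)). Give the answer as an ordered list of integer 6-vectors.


Interval decomposition of M: I[1,2], I[1,5], I[4,6].
HN type (ℓ=5): μ^(1)=11/3; μ^(2)=3; μ^(3)=1; μ^(4)=-3; μ^(5)=-5

((0, 0, 1, 1, 1, 0); (0, 0, 0, 0, 0, 1); (0, 0, 0, 1, 1, 0); (0, 2, 0, 0, 0, 0); (2, 0, 0, 0, 0, 0))


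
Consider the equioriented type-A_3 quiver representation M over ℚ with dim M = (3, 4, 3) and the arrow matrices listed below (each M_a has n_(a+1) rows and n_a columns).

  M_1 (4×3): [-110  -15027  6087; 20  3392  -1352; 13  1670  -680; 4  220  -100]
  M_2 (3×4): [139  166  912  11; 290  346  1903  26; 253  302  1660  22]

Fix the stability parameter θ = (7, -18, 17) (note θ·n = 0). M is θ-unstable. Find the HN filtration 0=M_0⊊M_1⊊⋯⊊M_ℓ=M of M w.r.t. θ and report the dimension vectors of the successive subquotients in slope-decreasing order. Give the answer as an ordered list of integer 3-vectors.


Via rank(M_{q-1}∘⋯∘M_p): M ≅ I[1,1], I[1,3]^2, I[2,2], I[2,3].
μ_θ-semistable layers: μ^(1)=17; μ^(2)=7; μ^(3)=-11/2; μ^(4)=-18

((0, 0, 3); (1, 0, 0); (2, 2, 0); (0, 2, 0))


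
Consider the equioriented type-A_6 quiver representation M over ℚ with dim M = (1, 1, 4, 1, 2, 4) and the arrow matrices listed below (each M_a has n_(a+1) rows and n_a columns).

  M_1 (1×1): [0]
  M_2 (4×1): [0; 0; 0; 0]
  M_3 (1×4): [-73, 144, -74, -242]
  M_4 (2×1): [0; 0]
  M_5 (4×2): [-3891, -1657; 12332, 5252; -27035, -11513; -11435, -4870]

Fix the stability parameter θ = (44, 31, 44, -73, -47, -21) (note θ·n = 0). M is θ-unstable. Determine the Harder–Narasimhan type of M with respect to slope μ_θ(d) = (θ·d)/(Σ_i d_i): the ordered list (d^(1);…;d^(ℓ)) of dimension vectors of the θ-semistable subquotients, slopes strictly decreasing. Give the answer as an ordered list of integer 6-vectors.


Barcode: M ≅ I[1,1], I[2,2], I[3,3]^3, I[3,4], I[5,6]^2, I[6,6]^2. HN layers by μ_θ (5 steps, strictly decreasing):
  μ^(1)=44; μ^(2)=31; μ^(3)=-29/2; μ^(4)=-21; μ^(5)=-47

((1, 0, 3, 0, 0, 0); (0, 1, 0, 0, 0, 0); (0, 0, 1, 1, 0, 0); (0, 0, 0, 0, 0, 4); (0, 0, 0, 0, 2, 0))


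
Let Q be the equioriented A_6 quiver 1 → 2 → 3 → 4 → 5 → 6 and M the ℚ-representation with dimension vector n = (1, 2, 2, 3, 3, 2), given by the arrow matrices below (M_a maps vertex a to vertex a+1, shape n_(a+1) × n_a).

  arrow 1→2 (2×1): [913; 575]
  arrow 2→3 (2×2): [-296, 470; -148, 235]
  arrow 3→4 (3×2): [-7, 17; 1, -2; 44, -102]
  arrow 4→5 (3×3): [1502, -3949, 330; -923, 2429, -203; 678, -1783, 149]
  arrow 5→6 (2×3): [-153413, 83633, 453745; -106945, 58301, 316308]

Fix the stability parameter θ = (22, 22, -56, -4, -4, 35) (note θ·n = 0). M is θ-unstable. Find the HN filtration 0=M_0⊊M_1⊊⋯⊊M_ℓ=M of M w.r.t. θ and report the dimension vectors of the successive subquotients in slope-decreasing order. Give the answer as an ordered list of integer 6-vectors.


Via rank(M_{q-1}∘⋯∘M_p): M ≅ I[1,6], I[2,2], I[3,6], I[4,5].
μ_θ-semistable layers: μ^(1)=35; μ^(2)=22; μ^(3)=-4; μ^(4)=-56

((0, 0, 0, 0, 0, 2); (0, 1, 0, 0, 0, 0); (1, 1, 1, 3, 3, 0); (0, 0, 1, 0, 0, 0))


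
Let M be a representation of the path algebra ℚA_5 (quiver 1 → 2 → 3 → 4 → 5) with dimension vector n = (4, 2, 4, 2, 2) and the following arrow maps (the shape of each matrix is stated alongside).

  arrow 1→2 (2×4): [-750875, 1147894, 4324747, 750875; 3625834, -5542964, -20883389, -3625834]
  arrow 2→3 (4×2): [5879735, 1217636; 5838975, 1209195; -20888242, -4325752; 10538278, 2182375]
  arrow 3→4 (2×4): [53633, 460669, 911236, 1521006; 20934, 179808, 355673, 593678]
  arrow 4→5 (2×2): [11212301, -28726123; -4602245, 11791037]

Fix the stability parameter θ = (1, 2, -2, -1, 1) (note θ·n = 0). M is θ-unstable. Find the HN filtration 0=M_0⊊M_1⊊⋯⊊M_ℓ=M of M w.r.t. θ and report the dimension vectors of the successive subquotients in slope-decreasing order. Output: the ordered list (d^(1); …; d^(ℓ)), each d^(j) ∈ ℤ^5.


Via rank(M_{q-1}∘⋯∘M_p): M ≅ I[1,1]^2, I[1,3], I[1,5], I[3,3], I[3,5].
μ_θ-semistable layers: μ^(1)=1; μ^(2)=1/3; μ^(3)=0; μ^(4)=-1; μ^(5)=-2

((2, 0, 0, 0, 2); (1, 1, 1, 0, 0); (1, 1, 1, 1, 0); (0, 0, 0, 1, 0); (0, 0, 2, 0, 0))


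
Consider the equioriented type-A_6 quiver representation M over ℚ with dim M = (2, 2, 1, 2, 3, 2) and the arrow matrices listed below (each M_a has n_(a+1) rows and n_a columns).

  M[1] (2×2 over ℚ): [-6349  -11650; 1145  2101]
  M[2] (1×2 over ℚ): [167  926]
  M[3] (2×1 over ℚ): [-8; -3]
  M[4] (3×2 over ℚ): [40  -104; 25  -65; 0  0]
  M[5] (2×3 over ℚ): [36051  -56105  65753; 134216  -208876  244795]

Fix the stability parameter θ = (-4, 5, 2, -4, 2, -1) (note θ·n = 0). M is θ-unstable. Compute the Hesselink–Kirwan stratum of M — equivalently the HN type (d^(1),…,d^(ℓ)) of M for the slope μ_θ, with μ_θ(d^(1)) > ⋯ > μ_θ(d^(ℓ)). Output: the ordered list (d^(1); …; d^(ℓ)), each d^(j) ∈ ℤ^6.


Barcode: M ≅ I[1,2], I[1,6], I[4,4], I[5,5], I[5,6]. HN layers by μ_θ (5 steps, strictly decreasing):
  μ^(1)=5; μ^(2)=2; μ^(3)=4/5; μ^(4)=1/2; μ^(5)=-4

((0, 1, 0, 0, 0, 0); (0, 0, 0, 0, 1, 0); (0, 1, 1, 1, 1, 1); (0, 0, 0, 0, 1, 1); (2, 0, 0, 1, 0, 0))


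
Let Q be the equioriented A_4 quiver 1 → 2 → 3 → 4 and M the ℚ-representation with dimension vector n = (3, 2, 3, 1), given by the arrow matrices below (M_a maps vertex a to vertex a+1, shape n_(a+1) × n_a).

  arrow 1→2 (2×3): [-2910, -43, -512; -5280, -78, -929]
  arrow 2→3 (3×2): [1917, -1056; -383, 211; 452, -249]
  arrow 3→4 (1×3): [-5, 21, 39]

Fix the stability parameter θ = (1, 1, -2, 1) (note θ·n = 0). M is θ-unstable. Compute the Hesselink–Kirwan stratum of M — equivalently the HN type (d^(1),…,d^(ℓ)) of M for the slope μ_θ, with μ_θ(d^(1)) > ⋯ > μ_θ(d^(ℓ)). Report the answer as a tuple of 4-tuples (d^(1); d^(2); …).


Interval decomposition of M: I[1,1], I[1,3]^2, I[3,4].
HN type (ℓ=3): μ^(1)=1; μ^(2)=0; μ^(3)=-2

((1, 0, 0, 1); (2, 2, 2, 0); (0, 0, 1, 0))


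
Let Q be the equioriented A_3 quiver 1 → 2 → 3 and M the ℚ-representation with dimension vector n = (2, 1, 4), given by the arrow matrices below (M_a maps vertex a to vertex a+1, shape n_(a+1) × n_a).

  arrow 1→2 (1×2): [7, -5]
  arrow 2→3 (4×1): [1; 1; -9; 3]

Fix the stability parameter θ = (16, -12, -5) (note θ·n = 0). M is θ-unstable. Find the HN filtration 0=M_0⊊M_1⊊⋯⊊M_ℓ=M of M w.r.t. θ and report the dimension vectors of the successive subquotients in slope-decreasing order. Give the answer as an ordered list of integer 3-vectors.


Barcode: M ≅ I[1,1], I[1,3], I[3,3]^3. HN layers by μ_θ (3 steps, strictly decreasing):
  μ^(1)=16; μ^(2)=-1/3; μ^(3)=-5

((1, 0, 0); (1, 1, 1); (0, 0, 3))


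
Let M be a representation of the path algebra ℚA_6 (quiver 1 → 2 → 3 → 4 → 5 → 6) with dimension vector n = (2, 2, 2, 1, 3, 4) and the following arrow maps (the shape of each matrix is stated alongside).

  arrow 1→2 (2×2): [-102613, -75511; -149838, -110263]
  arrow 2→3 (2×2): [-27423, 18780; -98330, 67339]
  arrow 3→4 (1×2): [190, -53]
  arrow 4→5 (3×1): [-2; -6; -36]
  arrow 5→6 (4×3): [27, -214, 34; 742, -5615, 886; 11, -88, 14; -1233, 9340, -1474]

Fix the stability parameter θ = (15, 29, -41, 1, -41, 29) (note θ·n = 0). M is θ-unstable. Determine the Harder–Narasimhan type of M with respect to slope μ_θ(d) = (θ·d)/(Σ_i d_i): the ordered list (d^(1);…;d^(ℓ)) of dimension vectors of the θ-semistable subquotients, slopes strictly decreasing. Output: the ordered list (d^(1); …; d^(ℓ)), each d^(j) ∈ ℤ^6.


Via rank(M_{q-1}∘⋯∘M_p): M ≅ I[1,3], I[1,6], I[5,5], I[5,6], I[6,6]^2.
μ_θ-semistable layers: μ^(1)=29; μ^(2)=1; μ^(3)=-37/5; μ^(4)=-41

((0, 0, 0, 0, 0, 4); (1, 1, 1, 0, 0, 0); (1, 1, 1, 1, 1, 0); (0, 0, 0, 0, 2, 0))


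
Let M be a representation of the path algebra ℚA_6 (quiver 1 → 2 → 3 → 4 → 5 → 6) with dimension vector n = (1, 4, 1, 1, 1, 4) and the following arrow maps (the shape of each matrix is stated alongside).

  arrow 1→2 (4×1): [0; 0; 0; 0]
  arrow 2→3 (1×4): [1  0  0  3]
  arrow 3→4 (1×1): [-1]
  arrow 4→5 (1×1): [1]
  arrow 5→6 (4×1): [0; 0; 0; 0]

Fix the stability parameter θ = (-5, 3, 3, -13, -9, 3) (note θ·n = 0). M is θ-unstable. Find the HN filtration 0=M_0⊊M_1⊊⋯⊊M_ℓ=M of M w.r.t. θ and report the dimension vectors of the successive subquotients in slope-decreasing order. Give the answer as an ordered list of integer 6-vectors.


Barcode: M ≅ I[1,1], I[2,2]^3, I[2,5], I[6,6]^4. HN layers by μ_θ (3 steps, strictly decreasing):
  μ^(1)=3; μ^(2)=-4; μ^(3)=-5

((0, 3, 0, 0, 0, 4); (0, 1, 1, 1, 1, 0); (1, 0, 0, 0, 0, 0))


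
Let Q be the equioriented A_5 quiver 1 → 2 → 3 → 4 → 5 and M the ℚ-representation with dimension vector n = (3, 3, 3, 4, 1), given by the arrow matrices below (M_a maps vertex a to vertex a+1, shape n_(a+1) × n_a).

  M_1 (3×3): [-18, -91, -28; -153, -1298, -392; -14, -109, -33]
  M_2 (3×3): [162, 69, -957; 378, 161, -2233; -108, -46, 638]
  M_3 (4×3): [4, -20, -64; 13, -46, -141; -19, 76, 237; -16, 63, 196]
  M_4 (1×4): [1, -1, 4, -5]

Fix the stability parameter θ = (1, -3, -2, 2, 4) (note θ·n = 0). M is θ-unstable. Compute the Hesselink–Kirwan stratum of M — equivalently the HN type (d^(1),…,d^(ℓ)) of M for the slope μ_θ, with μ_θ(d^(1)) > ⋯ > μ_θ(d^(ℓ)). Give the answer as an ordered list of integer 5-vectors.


Via rank(M_{q-1}∘⋯∘M_p): M ≅ I[1,2]^2, I[1,4], I[3,4], I[3,5], I[4,4].
μ_θ-semistable layers: μ^(1)=4; μ^(2)=2; μ^(3)=-1; μ^(4)=-4/3; μ^(5)=-2

((0, 0, 0, 0, 1); (0, 0, 0, 4, 0); (2, 2, 0, 0, 0); (1, 1, 1, 0, 0); (0, 0, 2, 0, 0))


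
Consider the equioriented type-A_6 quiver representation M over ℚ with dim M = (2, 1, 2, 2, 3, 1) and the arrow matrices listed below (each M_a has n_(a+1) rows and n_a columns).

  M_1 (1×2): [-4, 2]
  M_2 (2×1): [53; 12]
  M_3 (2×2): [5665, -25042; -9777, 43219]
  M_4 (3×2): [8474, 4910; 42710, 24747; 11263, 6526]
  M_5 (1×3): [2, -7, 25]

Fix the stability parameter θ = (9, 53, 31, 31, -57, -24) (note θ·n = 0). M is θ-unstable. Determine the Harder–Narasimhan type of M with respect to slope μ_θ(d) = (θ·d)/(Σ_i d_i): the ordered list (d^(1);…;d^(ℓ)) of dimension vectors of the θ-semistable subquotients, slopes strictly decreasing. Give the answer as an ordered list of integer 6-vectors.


Barcode: M ≅ I[1,1], I[1,5], I[3,6], I[5,5]. HN layers by μ_θ (4 steps, strictly decreasing):
  μ^(1)=29/2; μ^(2)=9; μ^(3)=-19/4; μ^(4)=-57

((0, 1, 1, 1, 1, 0); (2, 0, 0, 0, 0, 0); (0, 0, 1, 1, 1, 1); (0, 0, 0, 0, 1, 0))


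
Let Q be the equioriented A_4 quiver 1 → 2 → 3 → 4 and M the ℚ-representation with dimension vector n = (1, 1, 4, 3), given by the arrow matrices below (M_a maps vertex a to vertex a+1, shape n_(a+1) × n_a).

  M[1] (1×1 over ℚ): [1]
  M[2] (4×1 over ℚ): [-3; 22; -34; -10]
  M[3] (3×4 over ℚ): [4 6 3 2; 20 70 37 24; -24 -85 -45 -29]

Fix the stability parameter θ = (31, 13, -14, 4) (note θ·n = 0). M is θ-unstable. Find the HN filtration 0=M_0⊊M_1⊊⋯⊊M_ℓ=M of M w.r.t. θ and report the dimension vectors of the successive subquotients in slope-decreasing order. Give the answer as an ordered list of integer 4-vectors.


Interval decomposition of M: I[1,4], I[3,3], I[3,4]^2.
HN type (ℓ=3): μ^(1)=17/2; μ^(2)=4; μ^(3)=-14

((1, 1, 1, 1); (0, 0, 0, 2); (0, 0, 3, 0))


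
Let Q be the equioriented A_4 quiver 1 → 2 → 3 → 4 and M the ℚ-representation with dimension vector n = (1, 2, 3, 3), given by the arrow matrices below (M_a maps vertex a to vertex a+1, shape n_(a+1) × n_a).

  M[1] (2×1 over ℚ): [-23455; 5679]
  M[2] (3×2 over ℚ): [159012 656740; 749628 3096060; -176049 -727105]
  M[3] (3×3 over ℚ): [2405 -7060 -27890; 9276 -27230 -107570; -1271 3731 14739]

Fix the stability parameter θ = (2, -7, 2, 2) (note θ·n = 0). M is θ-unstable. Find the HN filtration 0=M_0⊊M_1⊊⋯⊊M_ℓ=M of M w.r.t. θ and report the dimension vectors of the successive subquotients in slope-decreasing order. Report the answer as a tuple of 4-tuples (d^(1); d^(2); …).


Barcode: M ≅ I[1,2], I[2,4], I[3,3], I[3,4], I[4,4]. HN layers by μ_θ (3 steps, strictly decreasing):
  μ^(1)=2; μ^(2)=-5/2; μ^(3)=-7

((0, 0, 3, 3); (1, 1, 0, 0); (0, 1, 0, 0))
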